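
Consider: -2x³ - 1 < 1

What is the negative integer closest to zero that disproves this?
Testing negative integers from -1 downward:
x = -1: LHS = -2·(-1)³ - 1 = 1; 1 < 1 — FAILS  ← closest negative counterexample to 0

Answer: x = -1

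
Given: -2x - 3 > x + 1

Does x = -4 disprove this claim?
Substitute x = -4 into the relation:
x = -4: LHS = -2·(-4) - 3 = 5, RHS = (-4) + 1 = -3; 5 > -3 — holds

The claim holds here, so x = -4 is not a counterexample. (A counterexample exists elsewhere, e.g. x = 0.)

Answer: No, x = -4 is not a counterexample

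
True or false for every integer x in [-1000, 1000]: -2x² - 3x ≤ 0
The claim fails at x = -1:
x = -1: LHS = -2·(-1)² - 3·(-1) = 1; 1 ≤ 0 — FAILS

Because a single integer refutes it, the statement is false.

Answer: False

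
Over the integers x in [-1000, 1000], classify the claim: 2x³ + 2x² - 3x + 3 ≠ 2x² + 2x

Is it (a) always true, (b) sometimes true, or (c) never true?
Holds at x = 0: LHS = 2·0³ + 2·0² - 3·0 + 3 = 3, RHS = 2·0² + 2·0 = 0; 3 ≠ 0 — holds
Fails at x = 1: LHS = 2·1³ + 2·1² - 3·1 + 3 = 4, RHS = 2·1² + 2·1 = 4; 4 ≠ 4 — FAILS
It is satisfied by some integers in the range but not all.

Answer: Sometimes true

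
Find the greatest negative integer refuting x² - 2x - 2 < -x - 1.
Testing negative integers from -1 downward:
x = -1: LHS = (-1)² - 2·(-1) - 2 = 1, RHS = -(-1) - 1 = 0; 1 < 0 — FAILS  ← closest negative counterexample to 0

Answer: x = -1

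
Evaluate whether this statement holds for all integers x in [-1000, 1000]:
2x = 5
The claim fails at x = 0:
x = 0: LHS = 2·0 = 0; 0 = 5 — FAILS

Because a single integer refutes it, the statement is false.

Answer: False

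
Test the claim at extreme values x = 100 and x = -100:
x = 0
x = 100: 100 = 0 — FAILS
x = -100: -100 = 0 — FAILS

Answer: No, fails for both x = 100 and x = -100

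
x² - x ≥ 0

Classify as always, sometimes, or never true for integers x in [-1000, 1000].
Over all integers in [-1000, 1000], LHS − RHS is smallest at x = 0, where it equals 0:
x = 0: LHS = 0² - 0 = 0; 0 ≥ 0 — holds
At the ends of the range:
x = -1000: LHS = (-1000)² - (-1000) = 1001000; 1001000 ≥ 0 — holds
x = 1000: LHS = 1000² - 1000 = 999000; 999000 ≥ 0 — holds
Hence LHS − RHS is never negative, i.e. LHS ≥ RHS throughout, so the relation holds for every integer in [-1000, 1000].

No counterexample exists.

Answer: Always true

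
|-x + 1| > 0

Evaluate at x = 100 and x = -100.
x = 100: LHS = |-100 + 1| = |-99| = 99; 99 > 0 — holds
x = -100: LHS = |-(-100) + 1| = |101| = 101; 101 > 0 — holds

Answer: Yes, holds for both x = 100 and x = -100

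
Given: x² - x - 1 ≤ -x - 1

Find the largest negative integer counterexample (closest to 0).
Testing negative integers from -1 downward:
x = -1: LHS = (-1)² - (-1) - 1 = 1, RHS = -(-1) - 1 = 0; 1 ≤ 0 — FAILS  ← closest negative counterexample to 0

Answer: x = -1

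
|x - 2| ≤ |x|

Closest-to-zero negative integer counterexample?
Testing negative integers from -1 downward:
x = -1: LHS = |(-1) - 2| = |-3| = 3, RHS = |-1| = 1; 3 ≤ 1 — FAILS  ← closest negative counterexample to 0

Answer: x = -1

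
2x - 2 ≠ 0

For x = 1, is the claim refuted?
Substitute x = 1 into the relation:
x = 1: LHS = 2·1 - 2 = 0; 0 ≠ 0 — FAILS

Since the claim fails at x = 1, this value is a counterexample.

Answer: Yes, x = 1 is a counterexample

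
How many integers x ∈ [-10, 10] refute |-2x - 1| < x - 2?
Counterexamples in [-10, 10]: {-10, -9, -8, -7, -6, -5, -4, -3, -2, -1, 0, 1, 2, 3, 4, 5, 6, 7, 8, 9, 10}.

Counting them gives 21 values.

Answer: 21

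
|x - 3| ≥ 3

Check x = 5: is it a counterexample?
Substitute x = 5 into the relation:
x = 5: LHS = |5 - 3| = |2| = 2; 2 ≥ 3 — FAILS

Since the claim fails at x = 5, this value is a counterexample.

Answer: Yes, x = 5 is a counterexample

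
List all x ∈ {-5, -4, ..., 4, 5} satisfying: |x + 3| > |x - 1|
Holds for: {0, 1, 2, 3, 4, 5}
Fails for: {-5, -4, -3, -2, -1}

Answer: {0, 1, 2, 3, 4, 5}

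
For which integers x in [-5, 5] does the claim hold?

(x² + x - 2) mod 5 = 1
For a polynomial with integer coefficients, its value mod 5 depends only on x mod 5, so it suffices to check one representative of each residue class, x = 0, 1, 2, 3, 4:
x = 0: LHS = (0² + 0 - 2) mod 5 = (-2) mod 5 = 3; 3 = 1 — FAILS
x = 1: LHS = (1² + 1 - 2) mod 5 = 0 mod 5 = 0; 0 = 1 — FAILS
x = 2: LHS = (2² + 2 - 2) mod 5 = 4 mod 5 = 4; 4 = 1 — FAILS
x = 3: LHS = (3² + 3 - 2) mod 5 = 10 mod 5 = 0; 0 = 1 — FAILS
x = 4: LHS = (4² + 4 - 2) mod 5 = 18 mod 5 = 3; 3 = 1 — FAILS
The relation fails in every residue class, so the claimed relation (=) fails for every integer in [-5, 5].

Answer: None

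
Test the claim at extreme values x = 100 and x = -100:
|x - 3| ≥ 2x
x = 100: LHS = |100 - 3| = |97| = 97, RHS = 2·100 = 200; 97 ≥ 200 — FAILS
x = -100: LHS = |(-100) - 3| = |-103| = 103, RHS = 2·(-100) = -200; 103 ≥ -200 — holds

Answer: Partially: fails for x = 100, holds for x = -100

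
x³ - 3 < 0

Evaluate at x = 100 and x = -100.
x = 100: LHS = 100³ - 3 = 999997; 999997 < 0 — FAILS
x = -100: LHS = (-100)³ - 3 = -1000003; -1000003 < 0 — holds

Answer: Partially: fails for x = 100, holds for x = -100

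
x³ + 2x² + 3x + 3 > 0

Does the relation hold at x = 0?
x = 0: LHS = 0³ + 2·0² + 3·0 + 3 = 3; 3 > 0 — holds

The relation is satisfied at x = 0.

Answer: Yes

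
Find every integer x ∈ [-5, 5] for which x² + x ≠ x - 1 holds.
Over all integers in [-5, 5], LHS − RHS is always positive; it is smallest at x = 0, where it equals 1:
x = 0: LHS = 0² + 0 = 0, RHS = 0 - 1 = -1; 0 ≠ -1 — holds
At the ends of the range:
x = -5: LHS = (-5)² + (-5) = 20, RHS = (-5) - 1 = -6; 20 ≠ -6 — holds
x = 5: LHS = 5² + 5 = 30, RHS = 5 - 1 = 4; 30 ≠ 4 — holds
Hence LHS − RHS is never 0, i.e. the two sides are never equal, so the relation holds for every integer in [-5, 5].

Answer: All integers in [-5, 5]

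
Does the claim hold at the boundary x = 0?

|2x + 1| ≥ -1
x = 0: LHS = |2·0 + 1| = |1| = 1; 1 ≥ -1 — holds

The relation is satisfied at x = 0.

Answer: Yes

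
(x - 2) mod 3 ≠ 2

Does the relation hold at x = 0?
x = 0: LHS = (0 - 2) mod 3 = (-2) mod 3 = 1; 1 ≠ 2 — holds

The relation is satisfied at x = 0.

Answer: Yes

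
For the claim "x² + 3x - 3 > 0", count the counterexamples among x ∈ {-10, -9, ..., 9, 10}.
Counterexamples in [-10, 10]: {-3, -2, -1, 0}.

Counting them gives 4 values.

Answer: 4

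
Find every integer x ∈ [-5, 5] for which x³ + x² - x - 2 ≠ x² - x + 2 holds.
Track d = LHS − RHS over the integers in [-5, 5]. Equality would need d = 0, but d changes sign only between consecutive integers, jumping over 0:
x = 1: LHS = 1³ + 1² - 1 - 2 = -1, RHS = 1² - 1 + 2 = 2; -1 ≠ 2 — holds  (d = -3)
x = 2: LHS = 2³ + 2² - 2 - 2 = 8, RHS = 2² - 2 + 2 = 4; 8 ≠ 4 — holds  (d = 4)
Away from these crossings d keeps a constant sign, and checking every integer in [-5, 5] confirms d ≠ 0 throughout. Hence the two sides are never equal, so the relation holds for every integer in [-5, 5].

Answer: All integers in [-5, 5]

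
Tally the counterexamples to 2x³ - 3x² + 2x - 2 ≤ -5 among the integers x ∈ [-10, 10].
Counterexamples in [-10, 10]: {0, 1, 2, 3, 4, 5, 6, 7, 8, 9, 10}.

Counting them gives 11 values.

Answer: 11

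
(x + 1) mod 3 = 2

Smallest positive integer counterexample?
Testing positive integers:
x = 1: LHS = (1 + 1) mod 3 = 2 mod 3 = 2; 2 = 2 — holds
x = 2: LHS = (2 + 1) mod 3 = 3 mod 3 = 0; 0 = 2 — FAILS  ← smallest positive counterexample

Answer: x = 2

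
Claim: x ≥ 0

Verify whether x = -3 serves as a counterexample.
Substitute x = -3 into the relation:
x = -3: -3 ≥ 0 — FAILS

Since the claim fails at x = -3, this value is a counterexample.

Answer: Yes, x = -3 is a counterexample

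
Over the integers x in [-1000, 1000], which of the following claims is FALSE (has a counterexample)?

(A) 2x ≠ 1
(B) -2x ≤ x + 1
(A) Track d = LHS − RHS over the integers in [-1000, 1000]. Equality would need d = 0, but d changes sign only between consecutive integers, jumping over 0:
x = 0: LHS = 2·0 = 0; 0 ≠ 1 — holds  (d = -1)
x = 1: LHS = 2·1 = 2; 2 ≠ 1 — holds  (d = 1)
Away from these crossings d keeps a constant sign, and checking every integer in [-1000, 1000] confirms d ≠ 0 throughout. Hence the two sides are never equal, so the relation holds for every integer in [-1000, 1000].

(B) x = -1: LHS = -2·(-1) = 2, RHS = (-1) + 1 = 0; 2 ≤ 0 — FAILS

Only (B) has a counterexample.

Answer: B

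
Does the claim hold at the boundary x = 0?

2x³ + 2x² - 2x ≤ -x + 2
x = 0: LHS = 2·0³ + 2·0² - 2·0 = 0, RHS = -0 + 2 = 2; 0 ≤ 2 — holds

The relation is satisfied at x = 0.

Answer: Yes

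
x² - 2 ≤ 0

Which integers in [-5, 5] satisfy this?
Holds for: {-1, 0, 1}
Fails for: {-5, -4, -3, -2, 2, 3, 4, 5}

Answer: {-1, 0, 1}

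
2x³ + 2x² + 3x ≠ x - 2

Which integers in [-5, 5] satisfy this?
Holds for: {-5, -4, -3, -2, 0, 1, 2, 3, 4, 5}
Fails for: {-1}

Answer: {-5, -4, -3, -2, 0, 1, 2, 3, 4, 5}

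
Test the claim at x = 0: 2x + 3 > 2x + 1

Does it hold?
x = 0: LHS = 2·0 + 3 = 3, RHS = 2·0 + 1 = 1; 3 > 1 — holds

The relation is satisfied at x = 0.

Answer: Yes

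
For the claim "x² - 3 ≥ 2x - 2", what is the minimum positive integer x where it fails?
Testing positive integers:
x = 1: LHS = 1² - 3 = -2, RHS = 2·1 - 2 = 0; -2 ≥ 0 — FAILS  ← smallest positive counterexample

Answer: x = 1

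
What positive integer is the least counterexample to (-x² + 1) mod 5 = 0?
Testing positive integers:
x = 1: LHS = (-1² + 1) mod 5 = 0 mod 5 = 0; 0 = 0 — holds
x = 2: LHS = (-2² + 1) mod 5 = (-3) mod 5 = 2; 2 = 0 — FAILS  ← smallest positive counterexample

Answer: x = 2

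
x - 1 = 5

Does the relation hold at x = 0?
x = 0: LHS = 0 - 1 = -1; -1 = 5 — FAILS

The relation fails at x = 0, so x = 0 is a counterexample.

Answer: No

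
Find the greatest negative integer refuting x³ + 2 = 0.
Testing negative integers from -1 downward:
x = -1: LHS = (-1)³ + 2 = 1; 1 = 0 — FAILS  ← closest negative counterexample to 0

Answer: x = -1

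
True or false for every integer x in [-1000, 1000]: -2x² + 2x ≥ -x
The claim fails at x = -1:
x = -1: LHS = -2·(-1)² + 2·(-1) = -4, RHS = -(-1) = 1; -4 ≥ 1 — FAILS

Because a single integer refutes it, the statement is false.

Answer: False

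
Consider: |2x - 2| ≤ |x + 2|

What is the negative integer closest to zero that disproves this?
Testing negative integers from -1 downward:
x = -1: LHS = |2·(-1) - 2| = |-4| = 4, RHS = |(-1) + 2| = |1| = 1; 4 ≤ 1 — FAILS  ← closest negative counterexample to 0

Answer: x = -1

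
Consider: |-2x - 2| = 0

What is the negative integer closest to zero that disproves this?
Testing negative integers from -1 downward:
x = -1: LHS = |-2·(-1) - 2| = |0| = 0; 0 = 0 — holds
x = -2: LHS = |-2·(-2) - 2| = |2| = 2; 2 = 0 — FAILS  ← closest negative counterexample to 0

Answer: x = -2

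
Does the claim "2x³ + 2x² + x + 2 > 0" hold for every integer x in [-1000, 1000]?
The claim fails at x = -2:
x = -2: LHS = 2·(-2)³ + 2·(-2)² + (-2) + 2 = -8; -8 > 0 — FAILS

Because a single integer refutes it, the statement is false.

Answer: False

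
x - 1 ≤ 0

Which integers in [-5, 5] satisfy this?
Holds for: {-5, -4, -3, -2, -1, 0, 1}
Fails for: {2, 3, 4, 5}

Answer: {-5, -4, -3, -2, -1, 0, 1}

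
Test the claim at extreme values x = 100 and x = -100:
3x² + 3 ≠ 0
x = 100: LHS = 3·100² + 3 = 30003; 30003 ≠ 0 — holds
x = -100: LHS = 3·(-100)² + 3 = 30003; 30003 ≠ 0 — holds

Answer: Yes, holds for both x = 100 and x = -100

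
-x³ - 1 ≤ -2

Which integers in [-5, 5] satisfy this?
Holds for: {1, 2, 3, 4, 5}
Fails for: {-5, -4, -3, -2, -1, 0}

Answer: {1, 2, 3, 4, 5}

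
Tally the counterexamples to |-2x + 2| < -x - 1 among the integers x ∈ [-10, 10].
Counterexamples in [-10, 10]: {-10, -9, -8, -7, -6, -5, -4, -3, -2, -1, 0, 1, 2, 3, 4, 5, 6, 7, 8, 9, 10}.

Counting them gives 21 values.

Answer: 21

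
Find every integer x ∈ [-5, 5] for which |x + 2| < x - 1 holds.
Over all integers in [-5, 5], LHS − RHS is smallest at x = 0, where it equals 3:
x = 0: LHS = |0 + 2| = |2| = 2, RHS = 0 - 1 = -1; 2 < -1 — FAILS
At the ends of the range:
x = -5: LHS = |(-5) + 2| = |-3| = 3, RHS = (-5) - 1 = -6; 3 < -6 — FAILS
x = 5: LHS = |5 + 2| = |7| = 7, RHS = 5 - 1 = 4; 7 < 4 — FAILS
Hence LHS − RHS is never negative, i.e. LHS ≥ RHS throughout, so the claimed relation (<) fails for every integer in [-5, 5].

Answer: None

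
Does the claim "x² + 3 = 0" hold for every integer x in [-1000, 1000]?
The claim fails at x = 0:
x = 0: LHS = 0² + 3 = 3; 3 = 0 — FAILS

Because a single integer refutes it, the statement is false.

Answer: False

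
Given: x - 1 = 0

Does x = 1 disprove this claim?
Substitute x = 1 into the relation:
x = 1: LHS = 1 - 1 = 0; 0 = 0 — holds

The claim holds here, so x = 1 is not a counterexample. (A counterexample exists elsewhere, e.g. x = 0.)

Answer: No, x = 1 is not a counterexample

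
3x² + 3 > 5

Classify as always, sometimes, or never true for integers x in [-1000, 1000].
Holds at x = 1: LHS = 3·1² + 3 = 6; 6 > 5 — holds
Fails at x = 0: LHS = 3·0² + 3 = 3; 3 > 5 — FAILS
It is satisfied by some integers in the range but not all.

Answer: Sometimes true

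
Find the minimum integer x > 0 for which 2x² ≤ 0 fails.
Testing positive integers:
x = 1: LHS = 2·1² = 2; 2 ≤ 0 — FAILS  ← smallest positive counterexample

Answer: x = 1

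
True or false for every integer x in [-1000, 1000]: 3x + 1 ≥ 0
The claim fails at x = -1:
x = -1: LHS = 3·(-1) + 1 = -2; -2 ≥ 0 — FAILS

Because a single integer refutes it, the statement is false.

Answer: False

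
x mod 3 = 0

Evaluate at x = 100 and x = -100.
x = 100: LHS = 100 mod 3 = 1; 1 = 0 — FAILS
x = -100: LHS = (-100) mod 3 = 2; 2 = 0 — FAILS

Answer: No, fails for both x = 100 and x = -100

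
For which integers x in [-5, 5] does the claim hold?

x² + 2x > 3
Holds for: {-5, -4, 2, 3, 4, 5}
Fails for: {-3, -2, -1, 0, 1}

Answer: {-5, -4, 2, 3, 4, 5}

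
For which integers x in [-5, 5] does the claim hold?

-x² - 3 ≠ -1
Over all integers in [-5, 5], LHS − RHS is always negative; it is closest to 0 at x = 0, where it equals -2:
x = 0: LHS = -0² - 3 = -3; -3 ≠ -1 — holds
At the ends of the range:
x = -5: LHS = -(-5)² - 3 = -28; -28 ≠ -1 — holds
x = 5: LHS = -5² - 3 = -28; -28 ≠ -1 — holds
Hence LHS − RHS is never 0, i.e. the two sides are never equal, so the relation holds for every integer in [-5, 5].

Answer: All integers in [-5, 5]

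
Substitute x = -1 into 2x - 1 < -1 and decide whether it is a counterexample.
Substitute x = -1 into the relation:
x = -1: LHS = 2·(-1) - 1 = -3; -3 < -1 — holds

The claim holds here, so x = -1 is not a counterexample. (A counterexample exists elsewhere, e.g. x = 0.)

Answer: No, x = -1 is not a counterexample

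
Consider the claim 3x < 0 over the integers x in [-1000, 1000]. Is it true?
The claim fails at x = 0:
x = 0: LHS = 3·0 = 0; 0 < 0 — FAILS

Because a single integer refutes it, the statement is false.

Answer: False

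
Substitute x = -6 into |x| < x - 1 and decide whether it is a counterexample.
Substitute x = -6 into the relation:
x = -6: LHS = |-6| = 6, RHS = (-6) - 1 = -7; 6 < -7 — FAILS

Since the claim fails at x = -6, this value is a counterexample.

Answer: Yes, x = -6 is a counterexample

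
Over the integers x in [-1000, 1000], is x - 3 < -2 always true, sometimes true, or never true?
Holds at x = 0: LHS = 0 - 3 = -3; -3 < -2 — holds
Fails at x = 1: LHS = 1 - 3 = -2; -2 < -2 — FAILS
It is satisfied by some integers in the range but not all.

Answer: Sometimes true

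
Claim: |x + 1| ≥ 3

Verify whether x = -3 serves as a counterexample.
Substitute x = -3 into the relation:
x = -3: LHS = |(-3) + 1| = |-2| = 2; 2 ≥ 3 — FAILS

Since the claim fails at x = -3, this value is a counterexample.

Answer: Yes, x = -3 is a counterexample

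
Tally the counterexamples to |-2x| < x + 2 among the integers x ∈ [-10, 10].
Counterexamples in [-10, 10]: {-10, -9, -8, -7, -6, -5, -4, -3, -2, -1, 2, 3, 4, 5, 6, 7, 8, 9, 10}.

Counting them gives 19 values.

Answer: 19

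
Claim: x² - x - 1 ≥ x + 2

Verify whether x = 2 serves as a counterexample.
Substitute x = 2 into the relation:
x = 2: LHS = 2² - 2 - 1 = 1, RHS = 2 + 2 = 4; 1 ≥ 4 — FAILS

Since the claim fails at x = 2, this value is a counterexample.

Answer: Yes, x = 2 is a counterexample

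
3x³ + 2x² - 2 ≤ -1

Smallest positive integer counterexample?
Testing positive integers:
x = 1: LHS = 3·1³ + 2·1² - 2 = 3; 3 ≤ -1 — FAILS  ← smallest positive counterexample

Answer: x = 1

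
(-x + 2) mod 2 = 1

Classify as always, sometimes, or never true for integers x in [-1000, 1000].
Holds at x = 1: LHS = (-1 + 2) mod 2 = 1 mod 2 = 1; 1 = 1 — holds
Fails at x = 0: LHS = (-0 + 2) mod 2 = 2 mod 2 = 0; 0 = 1 — FAILS
It is satisfied by some integers in the range but not all.

Answer: Sometimes true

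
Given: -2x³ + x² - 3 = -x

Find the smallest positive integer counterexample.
Testing positive integers:
x = 1: LHS = -2·1³ + 1² - 3 = -4; -4 = -1 — FAILS  ← smallest positive counterexample

Answer: x = 1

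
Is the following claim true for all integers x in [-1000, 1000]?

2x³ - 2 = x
The claim fails at x = 0:
x = 0: LHS = 2·0³ - 2 = -2; -2 = 0 — FAILS

Because a single integer refutes it, the statement is false.

Answer: False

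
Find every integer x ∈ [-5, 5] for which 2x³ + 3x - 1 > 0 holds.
Holds for: {1, 2, 3, 4, 5}
Fails for: {-5, -4, -3, -2, -1, 0}

Answer: {1, 2, 3, 4, 5}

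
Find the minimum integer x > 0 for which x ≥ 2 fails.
Testing positive integers:
x = 1: 1 ≥ 2 — FAILS  ← smallest positive counterexample

Answer: x = 1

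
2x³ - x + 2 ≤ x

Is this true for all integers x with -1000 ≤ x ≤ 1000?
The claim fails at x = 0:
x = 0: LHS = 2·0³ - 0 + 2 = 2; 2 ≤ 0 — FAILS

Because a single integer refutes it, the statement is false.

Answer: False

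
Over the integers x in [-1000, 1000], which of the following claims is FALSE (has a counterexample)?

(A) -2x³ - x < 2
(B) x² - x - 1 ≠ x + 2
(A) x = -1: LHS = -2·(-1)³ - (-1) = 3; 3 < 2 — FAILS
(B) x = -1: LHS = (-1)² - (-1) - 1 = 1, RHS = (-1) + 2 = 1; 1 ≠ 1 — FAILS

Answer: Both A and B are false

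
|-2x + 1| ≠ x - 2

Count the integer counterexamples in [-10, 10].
Over all integers in [-10, 10], LHS − RHS is always positive; it is smallest at x = 1, where it equals 2:
x = 1: LHS = |-2·1 + 1| = |-1| = 1, RHS = 1 - 2 = -1; 1 ≠ -1 — holds
At the ends of the range:
x = -10: LHS = |-2·(-10) + 1| = |21| = 21, RHS = (-10) - 2 = -12; 21 ≠ -12 — holds
x = 10: LHS = |-2·10 + 1| = |-19| = 19, RHS = 10 - 2 = 8; 19 ≠ 8 — holds
Hence LHS − RHS is never 0, i.e. the two sides are never equal, so the relation holds for every integer in [-10, 10].

No counterexample appears in that range.

Answer: 0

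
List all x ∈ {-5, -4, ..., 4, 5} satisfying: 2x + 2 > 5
Holds for: {2, 3, 4, 5}
Fails for: {-5, -4, -3, -2, -1, 0, 1}

Answer: {2, 3, 4, 5}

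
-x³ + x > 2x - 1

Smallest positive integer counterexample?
Testing positive integers:
x = 1: LHS = -1³ + 1 = 0, RHS = 2·1 - 1 = 1; 0 > 1 — FAILS  ← smallest positive counterexample

Answer: x = 1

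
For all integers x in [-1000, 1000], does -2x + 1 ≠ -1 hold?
The claim fails at x = 1:
x = 1: LHS = -2·1 + 1 = -1; -1 ≠ -1 — FAILS

Because a single integer refutes it, the statement is false.

Answer: False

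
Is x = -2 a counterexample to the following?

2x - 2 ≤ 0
Substitute x = -2 into the relation:
x = -2: LHS = 2·(-2) - 2 = -6; -6 ≤ 0 — holds

The claim holds here, so x = -2 is not a counterexample. (A counterexample exists elsewhere, e.g. x = 2.)

Answer: No, x = -2 is not a counterexample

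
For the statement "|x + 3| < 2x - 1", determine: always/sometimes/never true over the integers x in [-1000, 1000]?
Holds at x = 5: LHS = |5 + 3| = |8| = 8, RHS = 2·5 - 1 = 9; 8 < 9 — holds
Fails at x = 0: LHS = |0 + 3| = |3| = 3, RHS = 2·0 - 1 = -1; 3 < -1 — FAILS
It is satisfied by some integers in the range but not all.

Answer: Sometimes true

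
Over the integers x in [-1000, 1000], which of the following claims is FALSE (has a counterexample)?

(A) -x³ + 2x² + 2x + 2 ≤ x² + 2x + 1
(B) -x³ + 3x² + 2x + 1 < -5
(A) x = 0: LHS = -0³ + 2·0² + 2·0 + 2 = 2, RHS = 0² + 2·0 + 1 = 1; 2 ≤ 1 — FAILS
(B) x = 0: LHS = -0³ + 3·0² + 2·0 + 1 = 1; 1 < -5 — FAILS

Answer: Both A and B are false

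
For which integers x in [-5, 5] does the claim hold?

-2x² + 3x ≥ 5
Over all integers in [-5, 5], LHS − RHS is largest at x = 1, where it equals -4:
x = 1: LHS = -2·1² + 3·1 = 1; 1 ≥ 5 — FAILS
At the ends of the range:
x = -5: LHS = -2·(-5)² + 3·(-5) = -65; -65 ≥ 5 — FAILS
x = 5: LHS = -2·5² + 3·5 = -35; -35 ≥ 5 — FAILS
Hence LHS − RHS is never zero or positive, i.e. LHS < RHS throughout, so the claimed relation (≥) fails for every integer in [-5, 5].

Answer: None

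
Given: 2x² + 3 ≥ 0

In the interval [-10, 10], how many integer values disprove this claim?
Over all integers in [-10, 10], LHS − RHS is smallest at x = 0, where it equals 3:
x = 0: LHS = 2·0² + 3 = 3; 3 ≥ 0 — holds
At the ends of the range:
x = -10: LHS = 2·(-10)² + 3 = 203; 203 ≥ 0 — holds
x = 10: LHS = 2·10² + 3 = 203; 203 ≥ 0 — holds
Hence LHS − RHS is never negative, i.e. LHS ≥ RHS throughout, so the relation holds for every integer in [-10, 10].

No counterexample appears in that range.

Answer: 0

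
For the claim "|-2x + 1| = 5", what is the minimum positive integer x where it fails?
Testing positive integers:
x = 1: LHS = |-2·1 + 1| = |-1| = 1; 1 = 5 — FAILS  ← smallest positive counterexample

Answer: x = 1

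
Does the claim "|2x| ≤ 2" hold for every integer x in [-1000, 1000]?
The claim fails at x = 2:
x = 2: LHS = |2·2| = |4| = 4; 4 ≤ 2 — FAILS

Because a single integer refutes it, the statement is false.

Answer: False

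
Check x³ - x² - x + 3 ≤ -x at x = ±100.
x = 100: LHS = 100³ - 100² - 100 + 3 = 989903; 989903 ≤ -100 — FAILS
x = -100: LHS = (-100)³ - (-100)² - (-100) + 3 = -1009897, RHS = -(-100) = 100; -1009897 ≤ 100 — holds

Answer: Partially: fails for x = 100, holds for x = -100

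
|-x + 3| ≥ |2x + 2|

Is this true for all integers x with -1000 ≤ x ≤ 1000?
The claim fails at x = 1:
x = 1: LHS = |-1 + 3| = |2| = 2, RHS = |2·1 + 2| = |4| = 4; 2 ≥ 4 — FAILS

Because a single integer refutes it, the statement is false.

Answer: False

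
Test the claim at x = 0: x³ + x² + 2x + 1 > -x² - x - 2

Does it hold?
x = 0: LHS = 0³ + 0² + 2·0 + 1 = 1, RHS = -0² - 0 - 2 = -2; 1 > -2 — holds

The relation is satisfied at x = 0.

Answer: Yes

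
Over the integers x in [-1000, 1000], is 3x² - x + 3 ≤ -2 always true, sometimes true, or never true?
Over all integers in [-1000, 1000], LHS − RHS is smallest at x = 0, where it equals 5:
x = 0: LHS = 3·0² - 0 + 3 = 3; 3 ≤ -2 — FAILS
At the ends of the range:
x = -1000: LHS = 3·(-1000)² - (-1000) + 3 = 3001003; 3001003 ≤ -2 — FAILS
x = 1000: LHS = 3·1000² - 1000 + 3 = 2999003; 2999003 ≤ -2 — FAILS
Hence LHS − RHS is never zero or negative, i.e. LHS > RHS throughout, so the claimed relation (≤) fails for every integer in [-1000, 1000].

No integer in the range satisfies it.

Answer: Never true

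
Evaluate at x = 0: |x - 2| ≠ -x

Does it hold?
x = 0: LHS = |0 - 2| = |-2| = 2, RHS = -0 = 0; 2 ≠ 0 — holds

The relation is satisfied at x = 0.

Answer: Yes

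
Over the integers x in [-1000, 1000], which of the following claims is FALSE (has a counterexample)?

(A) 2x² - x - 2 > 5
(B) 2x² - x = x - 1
(A) x = 0: LHS = 2·0² - 0 - 2 = -2; -2 > 5 — FAILS
(B) x = 0: LHS = 2·0² - 0 = 0, RHS = 0 - 1 = -1; 0 = -1 — FAILS

Answer: Both A and B are false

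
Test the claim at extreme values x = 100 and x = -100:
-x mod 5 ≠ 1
x = 100: LHS = (-100) mod 5 = 0; 0 ≠ 1 — holds
x = -100: LHS = (-(-100)) mod 5 = 100 mod 5 = 0; 0 ≠ 1 — holds

Answer: Yes, holds for both x = 100 and x = -100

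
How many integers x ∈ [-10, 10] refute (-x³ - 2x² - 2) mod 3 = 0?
Counterexamples in [-10, 10]: {-9, -8, -6, -5, -3, -2, 0, 1, 3, 4, 6, 7, 9, 10}.

Counting them gives 14 values.

Answer: 14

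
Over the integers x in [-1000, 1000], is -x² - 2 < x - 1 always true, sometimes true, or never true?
Over all integers in [-1000, 1000], LHS − RHS is largest at x = 0, where it equals -1:
x = 0: LHS = -0² - 2 = -2, RHS = 0 - 1 = -1; -2 < -1 — holds
At the ends of the range:
x = -1000: LHS = -(-1000)² - 2 = -1000002, RHS = (-1000) - 1 = -1001; -1000002 < -1001 — holds
x = 1000: LHS = -1000² - 2 = -1000002, RHS = 1000 - 1 = 999; -1000002 < 999 — holds
Hence LHS − RHS is never zero or positive, i.e. LHS < RHS throughout, so the relation holds for every integer in [-1000, 1000].

No counterexample exists.

Answer: Always true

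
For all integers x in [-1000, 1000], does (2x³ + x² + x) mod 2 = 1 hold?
The claim fails at x = 0:
x = 0: LHS = (2·0³ + 0² + 0) mod 2 = 0 mod 2 = 0; 0 = 1 — FAILS

Because a single integer refutes it, the statement is false.

Answer: False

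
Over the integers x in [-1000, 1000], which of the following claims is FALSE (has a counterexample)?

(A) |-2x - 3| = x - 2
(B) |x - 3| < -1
(A) x = 0: LHS = |-2·0 - 3| = |-3| = 3, RHS = 0 - 2 = -2; 3 = -2 — FAILS
(B) x = 0: LHS = |0 - 3| = |-3| = 3; 3 < -1 — FAILS

Answer: Both A and B are false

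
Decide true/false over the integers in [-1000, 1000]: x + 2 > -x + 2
The claim fails at x = 0:
x = 0: LHS = 0 + 2 = 2, RHS = -0 + 2 = 2; 2 > 2 — FAILS

Because a single integer refutes it, the statement is false.

Answer: False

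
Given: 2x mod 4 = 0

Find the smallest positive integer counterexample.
Testing positive integers:
x = 1: LHS = (2·1) mod 4 = 2 mod 4 = 2; 2 = 0 — FAILS  ← smallest positive counterexample

Answer: x = 1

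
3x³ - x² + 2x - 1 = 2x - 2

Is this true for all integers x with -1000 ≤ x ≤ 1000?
The claim fails at x = 0:
x = 0: LHS = 3·0³ - 0² + 2·0 - 1 = -1, RHS = 2·0 - 2 = -2; -1 = -2 — FAILS

Because a single integer refutes it, the statement is false.

Answer: False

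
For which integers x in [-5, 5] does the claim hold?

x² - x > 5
Holds for: {-5, -4, -3, -2, 3, 4, 5}
Fails for: {-1, 0, 1, 2}

Answer: {-5, -4, -3, -2, 3, 4, 5}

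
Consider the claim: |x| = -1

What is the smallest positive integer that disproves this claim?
Testing positive integers:
x = 1: LHS = |1| = 1; 1 = -1 — FAILS  ← smallest positive counterexample

Answer: x = 1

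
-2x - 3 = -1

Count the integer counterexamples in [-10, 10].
Counterexamples in [-10, 10]: {-10, -9, -8, -7, -6, -5, -4, -3, -2, 0, 1, 2, 3, 4, 5, 6, 7, 8, 9, 10}.

Counting them gives 20 values.

Answer: 20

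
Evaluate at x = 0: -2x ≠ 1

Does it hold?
x = 0: LHS = -2·0 = 0; 0 ≠ 1 — holds

The relation is satisfied at x = 0.

Answer: Yes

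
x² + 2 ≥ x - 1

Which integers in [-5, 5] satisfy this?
Over all integers in [-5, 5], LHS − RHS is smallest at x = 0, where it equals 3:
x = 0: LHS = 0² + 2 = 2, RHS = 0 - 1 = -1; 2 ≥ -1 — holds
At the ends of the range:
x = -5: LHS = (-5)² + 2 = 27, RHS = (-5) - 1 = -6; 27 ≥ -6 — holds
x = 5: LHS = 5² + 2 = 27, RHS = 5 - 1 = 4; 27 ≥ 4 — holds
Hence LHS − RHS is never negative, i.e. LHS ≥ RHS throughout, so the relation holds for every integer in [-5, 5].

Answer: All integers in [-5, 5]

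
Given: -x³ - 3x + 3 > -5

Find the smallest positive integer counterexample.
Testing positive integers:
x = 1: LHS = -1³ - 3·1 + 3 = -1; -1 > -5 — holds
x = 2: LHS = -2³ - 3·2 + 3 = -11; -11 > -5 — FAILS  ← smallest positive counterexample

Answer: x = 2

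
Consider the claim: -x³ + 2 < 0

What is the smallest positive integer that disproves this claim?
Testing positive integers:
x = 1: LHS = -1³ + 2 = 1; 1 < 0 — FAILS  ← smallest positive counterexample

Answer: x = 1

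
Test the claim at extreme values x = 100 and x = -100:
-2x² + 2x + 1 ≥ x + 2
x = 100: LHS = -2·100² + 2·100 + 1 = -19799, RHS = 100 + 2 = 102; -19799 ≥ 102 — FAILS
x = -100: LHS = -2·(-100)² + 2·(-100) + 1 = -20199, RHS = (-100) + 2 = -98; -20199 ≥ -98 — FAILS

Answer: No, fails for both x = 100 and x = -100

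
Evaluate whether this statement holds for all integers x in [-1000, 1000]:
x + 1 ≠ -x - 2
Track d = LHS − RHS over the integers in [-1000, 1000]. Equality would need d = 0, but d changes sign only between consecutive integers, jumping over 0:
x = -2: LHS = (-2) + 1 = -1, RHS = -(-2) - 2 = 0; -1 ≠ 0 — holds  (d = -1)
x = -1: LHS = (-1) + 1 = 0, RHS = -(-1) - 2 = -1; 0 ≠ -1 — holds  (d = 1)
Away from these crossings d keeps a constant sign, and checking every integer in [-1000, 1000] confirms d ≠ 0 throughout. Hence the two sides are never equal, so the relation holds for every integer in [-1000, 1000].

No counterexample exists.

Answer: True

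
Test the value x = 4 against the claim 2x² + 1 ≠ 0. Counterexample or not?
Substitute x = 4 into the relation:
x = 4: LHS = 2·4² + 1 = 33; 33 ≠ 0 — holds

The relation holds at x = 4, so it is not a counterexample.

Answer: No, x = 4 is not a counterexample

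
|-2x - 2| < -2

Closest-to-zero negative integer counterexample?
Testing negative integers from -1 downward:
x = -1: LHS = |-2·(-1) - 2| = |0| = 0; 0 < -2 — FAILS  ← closest negative counterexample to 0

Answer: x = -1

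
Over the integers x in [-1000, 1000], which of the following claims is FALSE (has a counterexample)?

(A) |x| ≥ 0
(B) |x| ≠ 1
(A) An absolute value is never negative, so the left side is ≥ 0 for every x, while the right side is 0. Tightest case in [-1000, 1000] is x = 0:
x = 0: LHS = |0| = 0; 0 ≥ 0 — holds
Hence LHS − RHS is never negative, i.e. LHS ≥ RHS throughout, so the relation holds for every integer in [-1000, 1000].

(B) x = 1: LHS = |1| = 1; 1 ≠ 1 — FAILS

Only (B) has a counterexample.

Answer: B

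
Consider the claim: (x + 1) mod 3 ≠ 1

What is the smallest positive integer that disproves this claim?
Testing positive integers:
x = 1: LHS = (1 + 1) mod 3 = 2 mod 3 = 2; 2 ≠ 1 — holds
x = 2: LHS = (2 + 1) mod 3 = 3 mod 3 = 0; 0 ≠ 1 — holds
x = 3: LHS = (3 + 1) mod 3 = 4 mod 3 = 1; 1 ≠ 1 — FAILS  ← smallest positive counterexample

Answer: x = 3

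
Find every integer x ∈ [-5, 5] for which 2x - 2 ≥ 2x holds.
Over all integers in [-5, 5], LHS − RHS is largest at x = 0, where it equals -2:
x = 0: LHS = 2·0 - 2 = -2, RHS = 2·0 = 0; -2 ≥ 0 — FAILS
At the ends of the range:
x = -5: LHS = 2·(-5) - 2 = -12, RHS = 2·(-5) = -10; -12 ≥ -10 — FAILS
x = 5: LHS = 2·5 - 2 = 8, RHS = 2·5 = 10; 8 ≥ 10 — FAILS
Hence LHS − RHS is never zero or positive, i.e. LHS < RHS throughout, so the claimed relation (≥) fails for every integer in [-5, 5].

Answer: None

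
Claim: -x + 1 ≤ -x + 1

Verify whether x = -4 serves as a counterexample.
Substitute x = -4 into the relation:
x = -4: LHS = -(-4) + 1 = 5, RHS = -(-4) + 1 = 5; 5 ≤ 5 — holds

The relation holds at x = -4, so it is not a counterexample.

Answer: No, x = -4 is not a counterexample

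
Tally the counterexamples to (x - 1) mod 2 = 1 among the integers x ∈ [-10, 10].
Counterexamples in [-10, 10]: {-9, -7, -5, -3, -1, 1, 3, 5, 7, 9}.

Counting them gives 10 values.

Answer: 10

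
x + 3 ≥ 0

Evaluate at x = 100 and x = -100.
x = 100: LHS = 100 + 3 = 103; 103 ≥ 0 — holds
x = -100: LHS = (-100) + 3 = -97; -97 ≥ 0 — FAILS

Answer: Partially: holds for x = 100, fails for x = -100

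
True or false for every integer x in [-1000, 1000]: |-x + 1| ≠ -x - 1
Over all integers in [-1000, 1000], LHS − RHS is always positive; it is smallest at x = 0, where it equals 2:
x = 0: LHS = |-0 + 1| = |1| = 1, RHS = -0 - 1 = -1; 1 ≠ -1 — holds
At the ends of the range:
x = -1000: LHS = |-(-1000) + 1| = |1001| = 1001, RHS = -(-1000) - 1 = 999; 1001 ≠ 999 — holds
x = 1000: LHS = |-1000 + 1| = |-999| = 999, RHS = -1000 - 1 = -1001; 999 ≠ -1001 — holds
Hence LHS − RHS is never 0, i.e. the two sides are never equal, so the relation holds for every integer in [-1000, 1000].

No counterexample exists.

Answer: True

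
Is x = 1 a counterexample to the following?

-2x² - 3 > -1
Substitute x = 1 into the relation:
x = 1: LHS = -2·1² - 3 = -5; -5 > -1 — FAILS

Since the claim fails at x = 1, this value is a counterexample.

Answer: Yes, x = 1 is a counterexample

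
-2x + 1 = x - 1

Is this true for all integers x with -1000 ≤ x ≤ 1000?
The claim fails at x = 0:
x = 0: LHS = -2·0 + 1 = 1, RHS = 0 - 1 = -1; 1 = -1 — FAILS

Because a single integer refutes it, the statement is false.

Answer: False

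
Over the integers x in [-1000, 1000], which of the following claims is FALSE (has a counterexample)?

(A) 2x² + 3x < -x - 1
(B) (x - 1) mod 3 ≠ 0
(A) x = 0: LHS = 2·0² + 3·0 = 0, RHS = -0 - 1 = -1; 0 < -1 — FAILS
(B) x = 1: LHS = (1 - 1) mod 3 = 0 mod 3 = 0; 0 ≠ 0 — FAILS

Answer: Both A and B are false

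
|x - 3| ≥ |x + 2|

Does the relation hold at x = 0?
x = 0: LHS = |0 - 3| = |-3| = 3, RHS = |0 + 2| = |2| = 2; 3 ≥ 2 — holds

The relation is satisfied at x = 0.

Answer: Yes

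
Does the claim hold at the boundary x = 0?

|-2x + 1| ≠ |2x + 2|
x = 0: LHS = |-2·0 + 1| = |1| = 1, RHS = |2·0 + 2| = |2| = 2; 1 ≠ 2 — holds

The relation is satisfied at x = 0.

Answer: Yes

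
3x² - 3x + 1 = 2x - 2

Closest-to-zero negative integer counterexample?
Testing negative integers from -1 downward:
x = -1: LHS = 3·(-1)² - 3·(-1) + 1 = 7, RHS = 2·(-1) - 2 = -4; 7 = -4 — FAILS  ← closest negative counterexample to 0

Answer: x = -1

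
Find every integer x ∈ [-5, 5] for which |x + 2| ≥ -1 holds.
An absolute value is never negative, so the left side is ≥ 0 for every x, while the right side is -1. Tightest case in [-5, 5] is x = -2:
x = -2: LHS = |(-2) + 2| = |0| = 0; 0 ≥ -1 — holds
Hence LHS − RHS is never negative, i.e. LHS ≥ RHS throughout, so the relation holds for every integer in [-5, 5].

Answer: All integers in [-5, 5]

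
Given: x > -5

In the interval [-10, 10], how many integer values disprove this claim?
Counterexamples in [-10, 10]: {-10, -9, -8, -7, -6, -5}.

Counting them gives 6 values.

Answer: 6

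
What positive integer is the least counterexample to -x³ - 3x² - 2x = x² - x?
Testing positive integers:
x = 1: LHS = -1³ - 3·1² - 2·1 = -6, RHS = 1² - 1 = 0; -6 = 0 — FAILS  ← smallest positive counterexample

Answer: x = 1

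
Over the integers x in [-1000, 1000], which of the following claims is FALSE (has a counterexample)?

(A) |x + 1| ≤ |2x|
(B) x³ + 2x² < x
(A) x = 0: LHS = |0 + 1| = |1| = 1, RHS = |2·0| = |0| = 0; 1 ≤ 0 — FAILS
(B) x = 0: LHS = 0³ + 2·0² = 0; 0 < 0 — FAILS

Answer: Both A and B are false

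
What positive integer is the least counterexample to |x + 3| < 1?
Testing positive integers:
x = 1: LHS = |1 + 3| = |4| = 4; 4 < 1 — FAILS  ← smallest positive counterexample

Answer: x = 1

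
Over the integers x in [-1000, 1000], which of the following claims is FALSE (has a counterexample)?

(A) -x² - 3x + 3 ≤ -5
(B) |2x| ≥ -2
(A) x = 0: LHS = -0² - 3·0 + 3 = 3; 3 ≤ -5 — FAILS

(B) An absolute value is never negative, so the left side is ≥ 0 for every x, while the right side is -2. Tightest case in [-1000, 1000] is x = 0:
x = 0: LHS = |2·0| = |0| = 0; 0 ≥ -2 — holds
Hence LHS − RHS is never negative, i.e. LHS ≥ RHS throughout, so the relation holds for every integer in [-1000, 1000].

Only (A) has a counterexample.

Answer: A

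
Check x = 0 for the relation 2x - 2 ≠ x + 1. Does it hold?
x = 0: LHS = 2·0 - 2 = -2, RHS = 0 + 1 = 1; -2 ≠ 1 — holds

The relation is satisfied at x = 0.

Answer: Yes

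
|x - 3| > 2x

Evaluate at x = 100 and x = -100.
x = 100: LHS = |100 - 3| = |97| = 97, RHS = 2·100 = 200; 97 > 200 — FAILS
x = -100: LHS = |(-100) - 3| = |-103| = 103, RHS = 2·(-100) = -200; 103 > -200 — holds

Answer: Partially: fails for x = 100, holds for x = -100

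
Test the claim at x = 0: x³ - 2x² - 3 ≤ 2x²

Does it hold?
x = 0: LHS = 0³ - 2·0² - 3 = -3, RHS = 2·0² = 0; -3 ≤ 0 — holds

The relation is satisfied at x = 0.

Answer: Yes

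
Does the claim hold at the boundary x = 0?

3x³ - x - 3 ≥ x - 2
x = 0: LHS = 3·0³ - 0 - 3 = -3, RHS = 0 - 2 = -2; -3 ≥ -2 — FAILS

The relation fails at x = 0, so x = 0 is a counterexample.

Answer: No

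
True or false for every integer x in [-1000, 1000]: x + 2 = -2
The claim fails at x = 0:
x = 0: LHS = 0 + 2 = 2; 2 = -2 — FAILS

Because a single integer refutes it, the statement is false.

Answer: False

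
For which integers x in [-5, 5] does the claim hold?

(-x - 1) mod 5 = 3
Holds for: {-4, 1}
Fails for: {-5, -3, -2, -1, 0, 2, 3, 4, 5}

Answer: {-4, 1}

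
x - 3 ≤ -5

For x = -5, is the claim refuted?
Substitute x = -5 into the relation:
x = -5: LHS = (-5) - 3 = -8; -8 ≤ -5 — holds

The claim holds here, so x = -5 is not a counterexample. (A counterexample exists elsewhere, e.g. x = 0.)

Answer: No, x = -5 is not a counterexample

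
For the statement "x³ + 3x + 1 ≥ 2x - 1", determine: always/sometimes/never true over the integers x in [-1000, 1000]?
Holds at x = 0: LHS = 0³ + 3·0 + 1 = 1, RHS = 2·0 - 1 = -1; 1 ≥ -1 — holds
Fails at x = -2: LHS = (-2)³ + 3·(-2) + 1 = -13, RHS = 2·(-2) - 1 = -5; -13 ≥ -5 — FAILS
It is satisfied by some integers in the range but not all.

Answer: Sometimes true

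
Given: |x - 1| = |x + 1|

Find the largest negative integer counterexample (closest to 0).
Testing negative integers from -1 downward:
x = -1: LHS = |(-1) - 1| = |-2| = 2, RHS = |(-1) + 1| = |0| = 0; 2 = 0 — FAILS  ← closest negative counterexample to 0

Answer: x = -1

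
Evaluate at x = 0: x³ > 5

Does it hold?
x = 0: LHS = 0³ = 0; 0 > 5 — FAILS

The relation fails at x = 0, so x = 0 is a counterexample.

Answer: No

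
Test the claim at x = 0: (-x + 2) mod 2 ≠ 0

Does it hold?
x = 0: LHS = (-0 + 2) mod 2 = 2 mod 2 = 0; 0 ≠ 0 — FAILS

The relation fails at x = 0, so x = 0 is a counterexample.

Answer: No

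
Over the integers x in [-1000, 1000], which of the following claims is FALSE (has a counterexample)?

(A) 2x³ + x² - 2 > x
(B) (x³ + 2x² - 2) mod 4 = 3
(A) x = 0: LHS = 2·0³ + 0² - 2 = -2; -2 > 0 — FAILS
(B) x = 0: LHS = (0³ + 2·0² - 2) mod 4 = (-2) mod 4 = 2; 2 = 3 — FAILS

Answer: Both A and B are false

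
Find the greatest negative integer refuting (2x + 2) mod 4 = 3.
Testing negative integers from -1 downward:
x = -1: LHS = (2·(-1) + 2) mod 4 = 0 mod 4 = 0; 0 = 3 — FAILS  ← closest negative counterexample to 0

Answer: x = -1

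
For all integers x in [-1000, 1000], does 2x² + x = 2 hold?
The claim fails at x = 0:
x = 0: LHS = 2·0² + 0 = 0; 0 = 2 — FAILS

Because a single integer refutes it, the statement is false.

Answer: False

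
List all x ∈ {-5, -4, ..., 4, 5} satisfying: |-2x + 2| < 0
An absolute value is never negative, so the left side is ≥ 0 for every x, while the right side is 0. Tightest case in [-5, 5] is x = 1:
x = 1: LHS = |-2·1 + 2| = |0| = 0; 0 < 0 — FAILS
Hence LHS − RHS is never negative, i.e. LHS ≥ RHS throughout, so the claimed relation (<) fails for every integer in [-5, 5].

Answer: None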